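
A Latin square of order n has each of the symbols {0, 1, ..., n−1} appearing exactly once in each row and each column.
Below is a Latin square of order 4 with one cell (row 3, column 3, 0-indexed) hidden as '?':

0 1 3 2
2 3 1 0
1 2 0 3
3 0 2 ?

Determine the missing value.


Row 3 contains symbols [0, 2, 3] — missing [1].
Column 3 contains symbols [0, 2, 3] — missing [1].
The missing symbol must appear in both missing sets; intersection = [1].
Therefore the hidden value is 1.

Missing value = 1.


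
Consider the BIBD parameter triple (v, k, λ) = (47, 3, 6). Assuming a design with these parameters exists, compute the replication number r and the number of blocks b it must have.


Any 2-(v, k, λ) BIBD satisfies two necessary conditions:
  (i)  Each point sits in r blocks, and counting incidences through any fixed point gives r(k − 1) = λ(v − 1), so r = λ(v − 1)/(k − 1).
  (ii) Total incidences bk = vr, so b = vr/k.
Step 1: r = λ(v − 1)/(k − 1) = 6·(47 − 1)/(3 − 1) = 6·46/2 = 276/2 = 138.
Step 2: b = vr/k = 47·138/3 = 6486/3 = 2162.
Check integrality: r = 138 ∈ Z ✓, b = 2162 ∈ Z ✓.
(These identities are necessary conditions: they determine r and b for any design with these parameters, but do not by themselves prove that one exists.)

r = 138, b = 2162.


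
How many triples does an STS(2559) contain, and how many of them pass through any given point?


An STS(v) is a 2-(v, 3, 1) BIBD: block size k = 3, λ = 1.
Replication: r(k − 1) = λ(v − 1) ⇒ r·2 = 2559 − 1 = 2558 ⇒ r = 1279.
Block count: b = v(v − 1)/6 = 2559·2558/6 = 6545922/6 = 1090987.

r = 1279, b = 1090987.


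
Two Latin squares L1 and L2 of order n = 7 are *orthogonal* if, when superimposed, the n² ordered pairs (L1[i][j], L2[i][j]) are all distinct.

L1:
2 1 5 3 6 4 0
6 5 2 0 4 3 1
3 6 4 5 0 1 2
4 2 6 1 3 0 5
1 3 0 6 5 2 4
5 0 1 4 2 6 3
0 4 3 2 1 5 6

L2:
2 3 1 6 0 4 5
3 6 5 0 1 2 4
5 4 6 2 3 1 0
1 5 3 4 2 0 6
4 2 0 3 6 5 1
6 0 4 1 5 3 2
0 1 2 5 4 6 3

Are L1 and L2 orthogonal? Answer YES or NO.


Form the n² = 49 superimposed pairs (L1[i][j], L2[i][j]), row by row (rows and columns indexed from 0):
row 0: (2,2) (1,3) (5,1) (3,6) (6,0) (4,4) (0,5)
row 1: (6,3) (5,6) (2,5) (0,0) (4,1) (3,2) (1,4)
row 2: (3,5) (6,4) (4,6) (5,2) (0,3) (1,1) (2,0)
row 3: (4,1) (2,5) (6,3) (1,4) (3,2) (0,0) (5,6)
row 4: (1,4) (3,2) (0,0) (6,3) (5,6) (2,5) (4,1)
row 5: (5,6) (0,0) (1,4) (4,1) (2,5) (6,3) (3,2)
row 6: (0,0) (4,1) (3,2) (2,5) (1,4) (5,6) (6,3)
Orthogonality requires all 49 pairs distinct.
But the pair (4,1) repeats: cell (1,4) has L1 = 4, L2 = 1, and cell (3,0) has L1 = 4, L2 = 1.
A repeated pair means some other pair never occurs (only 21 distinct pairs out of 49), so the squares are not orthogonal.
Conclusion: NO.

NO


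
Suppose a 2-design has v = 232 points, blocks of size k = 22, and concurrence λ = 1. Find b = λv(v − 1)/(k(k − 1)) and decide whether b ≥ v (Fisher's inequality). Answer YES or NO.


r = λ(v − 1)/(k − 1) = 1·231/21 = 11.
b = vr/k = 232·11/22 = 116.
Fisher's inequality: b ≥ v ⇔ 116 ≥ 232? NO.

NO


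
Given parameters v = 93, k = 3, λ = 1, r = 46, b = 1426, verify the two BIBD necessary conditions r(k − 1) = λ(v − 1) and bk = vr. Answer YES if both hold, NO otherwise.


Condition (i): r(k − 1) = 46·2 = 92; λ(v − 1) = 1·92 = 92. Match? YES.
Condition (ii): bk = 1426·3 = 4278; vr = 93·46 = 4278. Match? YES.
Both conditions hold? YES.

YES


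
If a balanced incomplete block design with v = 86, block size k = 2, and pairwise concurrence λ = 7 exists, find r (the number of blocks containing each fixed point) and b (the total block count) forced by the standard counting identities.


Any 2-(v, k, λ) BIBD satisfies two necessary conditions:
  (i)  Each point sits in r blocks, and counting incidences through any fixed point gives r(k − 1) = λ(v − 1), so r = λ(v − 1)/(k − 1).
  (ii) Total incidences bk = vr, so b = vr/k.
Step 1: r = λ(v − 1)/(k − 1) = 7·(86 − 1)/(2 − 1) = 7·85/1 = 595/1 = 595.
Step 2: b = vr/k = 86·595/2 = 51170/2 = 25585.
Check integrality: r = 595 ∈ Z ✓, b = 25585 ∈ Z ✓.
(These identities are necessary conditions: they determine r and b for any design with these parameters, but do not by themselves prove that one exists.)

r = 595, b = 25585.


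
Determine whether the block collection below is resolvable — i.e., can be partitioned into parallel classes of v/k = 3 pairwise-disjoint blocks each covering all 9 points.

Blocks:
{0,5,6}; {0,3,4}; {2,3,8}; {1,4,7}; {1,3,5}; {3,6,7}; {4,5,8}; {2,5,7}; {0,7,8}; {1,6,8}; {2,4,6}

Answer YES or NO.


v = 9, block size k = 3, number of blocks = 11.
For resolvability, blocks must partition into parallel classes of size v/k = 3.
Total blocks must therefore be a multiple of 3: 11 = 3·3 + 2 ⇒ not divisible ✗.
Resolvable? NO.

NO


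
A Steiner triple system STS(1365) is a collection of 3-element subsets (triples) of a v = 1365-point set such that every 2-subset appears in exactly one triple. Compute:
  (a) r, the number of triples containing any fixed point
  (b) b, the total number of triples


An STS(v) is a 2-(v, 3, 1) BIBD: block size k = 3, λ = 1.
Replication: r(k − 1) = λ(v − 1) ⇒ r·2 = 1365 − 1 = 1364 ⇒ r = 682.
Block count: bk = vr ⇒ b·3 = 1365·682 = 930930 ⇒ b = 310310.

r = 682, b = 310310.


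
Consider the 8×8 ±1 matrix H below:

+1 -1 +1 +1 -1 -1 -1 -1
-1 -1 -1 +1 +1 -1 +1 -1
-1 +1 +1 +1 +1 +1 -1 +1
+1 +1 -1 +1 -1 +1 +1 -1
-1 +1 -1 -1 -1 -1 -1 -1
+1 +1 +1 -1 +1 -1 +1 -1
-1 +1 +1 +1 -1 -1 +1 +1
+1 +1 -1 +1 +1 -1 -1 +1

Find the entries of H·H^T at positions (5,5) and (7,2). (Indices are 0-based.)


Row 2 of H: [-1, 1, 1, 1, 1, 1, -1, 1].
Row 5 of H: [1, 1, 1, -1, 1, -1, 1, -1].
Row 7 of H: [1, 1, -1, 1, 1, -1, -1, 1].
(H·H^T)[5][5] = Σ_j H[5][j]·H[5][j] = (1)² + (1)² + (1)² + (-1)² + (1)² + (-1)² + (1)² + (-1)² = 1 + 1 + 1 + 1 + 1 + 1 + 1 + 1 = 8.
(H·H^T)[7][2] = Σ_j H[7][j]·H[2][j] = (1)·(-1) + (1)·(1) + (-1)·(1) + (1)·(1) + (1)·(1) + (-1)·(1) + (-1)·(-1) + (1)·(1) = -1 + 1 + -1 + 1 + 1 + -1 + 1 + 1 = 2.
Rows 7 and 2 are not orthogonal (dot product = 2 ≠ 0), so H is not a Hadamard matrix.

(5,5) entry = 8; (7,2) entry = 2.


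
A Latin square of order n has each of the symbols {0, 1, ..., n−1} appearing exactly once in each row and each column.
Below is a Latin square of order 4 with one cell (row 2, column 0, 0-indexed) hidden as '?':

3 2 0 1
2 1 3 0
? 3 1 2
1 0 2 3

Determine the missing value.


Row 2 contains symbols [1, 2, 3] — missing [0].
Column 0 contains symbols [1, 2, 3] — missing [0].
The missing symbol must appear in both missing sets; intersection = [0].
Therefore the hidden value is 0.

Missing value = 0.


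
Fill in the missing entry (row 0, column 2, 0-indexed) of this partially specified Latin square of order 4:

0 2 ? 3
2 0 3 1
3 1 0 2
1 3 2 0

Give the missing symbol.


Row 0 contains symbols [0, 2, 3] — missing [1].
Column 2 contains symbols [0, 2, 3] — missing [1].
The missing symbol must appear in both missing sets; intersection = [1].
Therefore the hidden value is 1.

Missing value = 1.


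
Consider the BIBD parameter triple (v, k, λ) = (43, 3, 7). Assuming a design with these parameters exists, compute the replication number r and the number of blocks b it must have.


Any 2-(v, k, λ) BIBD satisfies two necessary conditions:
  (i)  Each point sits in r blocks, and counting incidences through any fixed point gives r(k − 1) = λ(v − 1), so r = λ(v − 1)/(k − 1).
  (ii) Total incidences bk = vr, so b = vr/k.
Step 1: r = λ(v − 1)/(k − 1) = 7·(43 − 1)/(3 − 1) = 7·42/2 = 294/2 = 147.
Step 2: b = vr/k = 43·147/3 = 6321/3 = 2107.
Check integrality: r = 147 ∈ Z ✓, b = 2107 ∈ Z ✓.
(These identities are necessary conditions: they determine r and b for any design with these parameters, but do not by themselves prove that one exists.)

r = 147, b = 2107.


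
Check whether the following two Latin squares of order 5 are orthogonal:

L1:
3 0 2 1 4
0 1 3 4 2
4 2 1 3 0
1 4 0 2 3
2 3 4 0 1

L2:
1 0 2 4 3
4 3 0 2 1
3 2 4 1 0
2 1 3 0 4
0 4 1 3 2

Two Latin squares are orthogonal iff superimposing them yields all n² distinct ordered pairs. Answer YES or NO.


Form the n² = 25 superimposed pairs (L1[i][j], L2[i][j]), row by row (rows and columns indexed from 0):
row 0: (3,1) (0,0) (2,2) (1,4) (4,3)
row 1: (0,4) (1,3) (3,0) (4,2) (2,1)
row 2: (4,3) (2,2) (1,4) (3,1) (0,0)
row 3: (1,2) (4,1) (0,3) (2,0) (3,4)
row 4: (2,0) (3,4) (4,1) (0,3) (1,2)
Orthogonality requires all 25 pairs distinct.
But the pair (4,3) repeats: cell (0,4) has L1 = 4, L2 = 3, and cell (2,0) has L1 = 4, L2 = 3.
A repeated pair means some other pair never occurs (only 15 distinct pairs out of 25), so the squares are not orthogonal.
Conclusion: NO.

NO


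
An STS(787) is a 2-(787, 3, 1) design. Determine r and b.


An STS(v) is a 2-(v, 3, 1) BIBD: block size k = 3, λ = 1.
Replication: r(k − 1) = λ(v − 1) ⇒ r·2 = 787 − 1 = 786 ⇒ r = 393.
Block count: b = v(v − 1)/6 = 787·786/6 = 618582/6 = 103097.

r = 393, b = 103097.


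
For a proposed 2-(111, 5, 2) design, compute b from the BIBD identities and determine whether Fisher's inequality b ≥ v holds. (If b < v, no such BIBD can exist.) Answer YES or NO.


b = λv(v − 1)/(k(k − 1)) = 2·111·110/(5·4) = 24420/20 = 1221.
Compare with v = 111: b ≥ v, so Fisher's inequality holds.

YES


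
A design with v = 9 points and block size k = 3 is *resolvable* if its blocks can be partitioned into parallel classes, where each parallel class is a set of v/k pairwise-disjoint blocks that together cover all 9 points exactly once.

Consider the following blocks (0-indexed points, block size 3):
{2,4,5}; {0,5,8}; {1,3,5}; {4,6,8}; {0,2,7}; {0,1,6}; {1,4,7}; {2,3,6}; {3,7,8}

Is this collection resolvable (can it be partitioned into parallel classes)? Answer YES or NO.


v = 9, block size k = 3, number of blocks = 9.
For resolvability, blocks must partition into parallel classes of size v/k = 3.
Total blocks must therefore be a multiple of 3: 9 = 3·3 + 0 ⇒ divisible ✓.
Greedy packing gives 3 candidate class(es). Each should be a full parallel class (size 3, covers all 9 points).
  Class 1 (3 blocks): {2,4,5}; {0,1,6}; {3,7,8}. Points covered: [0, 1, 2, 3, 4, 5, 6, 7, 8].
  Class 2 (3 blocks): {0,5,8}; {1,4,7}; {2,3,6}. Points covered: [0, 1, 2, 3, 4, 5, 6, 7, 8].
  Class 3 (3 blocks): {1,3,5}; {4,6,8}; {0,2,7}. Points covered: [0, 1, 2, 3, 4, 5, 6, 7, 8].
All classes full (size 3)? YES. All classes cover every point? YES.
Resolvable? YES.

YES


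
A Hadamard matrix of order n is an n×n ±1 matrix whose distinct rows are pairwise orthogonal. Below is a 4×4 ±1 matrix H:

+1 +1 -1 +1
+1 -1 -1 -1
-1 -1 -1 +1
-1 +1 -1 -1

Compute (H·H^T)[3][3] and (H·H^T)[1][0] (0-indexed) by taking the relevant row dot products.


Row 0 of H: [1, 1, -1, 1].
Row 1 of H: [1, -1, -1, -1].
Row 3 of H: [-1, 1, -1, -1].
(H·H^T)[3][3] = Σ_j H[3][j]·H[3][j] = (-1)² + (1)² + (-1)² + (-1)² = 1 + 1 + 1 + 1 = 4.
(H·H^T)[1][0] = Σ_j H[1][j]·H[0][j] = (1)·(1) + (-1)·(1) + (-1)·(-1) + (-1)·(1) = 1 + -1 + 1 + -1 = 0.
So rows 1 and 0 are orthogonal; the diagonal entry equals n = 4.

(3,3) entry = 4; (1,0) entry = 0.


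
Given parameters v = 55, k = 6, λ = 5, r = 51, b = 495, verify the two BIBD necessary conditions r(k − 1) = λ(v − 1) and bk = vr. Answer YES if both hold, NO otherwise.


Condition (i): r(k − 1) = 51·5 = 255; λ(v − 1) = 5·54 = 270. Match? NO.
Condition (ii): bk = 495·6 = 2970; vr = 55·51 = 2805. Match? NO.
Both conditions hold? NO.

NO


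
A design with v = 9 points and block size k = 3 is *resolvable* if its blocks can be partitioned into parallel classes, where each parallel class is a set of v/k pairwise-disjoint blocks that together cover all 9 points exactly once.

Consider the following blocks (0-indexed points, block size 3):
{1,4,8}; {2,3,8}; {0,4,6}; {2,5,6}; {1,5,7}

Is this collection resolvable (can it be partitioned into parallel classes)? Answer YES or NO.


v = 9, block size k = 3, number of blocks = 5.
For resolvability, blocks must partition into parallel classes of size v/k = 3.
Total blocks must therefore be a multiple of 3: 5 = 3·1 + 2 ⇒ not divisible ✗.
Resolvable? NO.

NO


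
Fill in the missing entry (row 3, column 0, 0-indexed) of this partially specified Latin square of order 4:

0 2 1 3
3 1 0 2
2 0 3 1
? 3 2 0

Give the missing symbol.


Row 3 contains symbols [0, 2, 3] — missing [1].
Column 0 contains symbols [0, 2, 3] — missing [1].
The missing symbol must appear in both missing sets; intersection = [1].
Therefore the hidden value is 1.

Missing value = 1.


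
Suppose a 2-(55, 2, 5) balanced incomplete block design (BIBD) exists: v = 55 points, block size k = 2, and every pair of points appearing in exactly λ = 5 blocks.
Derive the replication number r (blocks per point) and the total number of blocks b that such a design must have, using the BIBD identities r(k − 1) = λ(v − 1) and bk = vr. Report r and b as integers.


Any 2-(v, k, λ) BIBD satisfies two necessary conditions:
  (i)  Each point sits in r blocks, and counting incidences through any fixed point gives r(k − 1) = λ(v − 1), so r = λ(v − 1)/(k − 1).
  (ii) Total incidences bk = vr, so b = vr/k.
Step 1: r = λ(v − 1)/(k − 1) = 5·(55 − 1)/(2 − 1) = 5·54/1 = 270/1 = 270.
Step 2: b = vr/k = 55·270/2 = 14850/2 = 7425.
Check integrality: r = 270 ∈ Z ✓, b = 7425 ∈ Z ✓.
(These identities are necessary conditions: they determine r and b for any design with these parameters, but do not by themselves prove that one exists.)

r = 270, b = 7425.


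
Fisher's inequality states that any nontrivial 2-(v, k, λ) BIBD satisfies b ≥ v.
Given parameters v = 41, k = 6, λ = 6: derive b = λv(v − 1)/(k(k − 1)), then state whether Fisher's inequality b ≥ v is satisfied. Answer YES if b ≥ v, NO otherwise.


r = λ(v − 1)/(k − 1) = 6·40/5 = 48.
b = vr/k = 41·48/6 = 328.
Fisher's inequality: b ≥ v ⇔ 328 ≥ 41? YES.

YES


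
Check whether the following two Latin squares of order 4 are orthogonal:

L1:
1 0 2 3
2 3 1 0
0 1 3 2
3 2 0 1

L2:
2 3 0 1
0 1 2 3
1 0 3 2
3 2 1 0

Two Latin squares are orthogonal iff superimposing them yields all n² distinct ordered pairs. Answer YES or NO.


Form the n² = 16 superimposed pairs (L1[i][j], L2[i][j]), row by row (rows and columns indexed from 0):
row 0: (1,2) (0,3) (2,0) (3,1)
row 1: (2,0) (3,1) (1,2) (0,3)
row 2: (0,1) (1,0) (3,3) (2,2)
row 3: (3,3) (2,2) (0,1) (1,0)
Orthogonality requires all 16 pairs distinct.
But the pair (2,0) repeats: cell (0,2) has L1 = 2, L2 = 0, and cell (1,0) has L1 = 2, L2 = 0.
A repeated pair means some other pair never occurs (only 8 distinct pairs out of 16), so the squares are not orthogonal.
Conclusion: NO.

NO


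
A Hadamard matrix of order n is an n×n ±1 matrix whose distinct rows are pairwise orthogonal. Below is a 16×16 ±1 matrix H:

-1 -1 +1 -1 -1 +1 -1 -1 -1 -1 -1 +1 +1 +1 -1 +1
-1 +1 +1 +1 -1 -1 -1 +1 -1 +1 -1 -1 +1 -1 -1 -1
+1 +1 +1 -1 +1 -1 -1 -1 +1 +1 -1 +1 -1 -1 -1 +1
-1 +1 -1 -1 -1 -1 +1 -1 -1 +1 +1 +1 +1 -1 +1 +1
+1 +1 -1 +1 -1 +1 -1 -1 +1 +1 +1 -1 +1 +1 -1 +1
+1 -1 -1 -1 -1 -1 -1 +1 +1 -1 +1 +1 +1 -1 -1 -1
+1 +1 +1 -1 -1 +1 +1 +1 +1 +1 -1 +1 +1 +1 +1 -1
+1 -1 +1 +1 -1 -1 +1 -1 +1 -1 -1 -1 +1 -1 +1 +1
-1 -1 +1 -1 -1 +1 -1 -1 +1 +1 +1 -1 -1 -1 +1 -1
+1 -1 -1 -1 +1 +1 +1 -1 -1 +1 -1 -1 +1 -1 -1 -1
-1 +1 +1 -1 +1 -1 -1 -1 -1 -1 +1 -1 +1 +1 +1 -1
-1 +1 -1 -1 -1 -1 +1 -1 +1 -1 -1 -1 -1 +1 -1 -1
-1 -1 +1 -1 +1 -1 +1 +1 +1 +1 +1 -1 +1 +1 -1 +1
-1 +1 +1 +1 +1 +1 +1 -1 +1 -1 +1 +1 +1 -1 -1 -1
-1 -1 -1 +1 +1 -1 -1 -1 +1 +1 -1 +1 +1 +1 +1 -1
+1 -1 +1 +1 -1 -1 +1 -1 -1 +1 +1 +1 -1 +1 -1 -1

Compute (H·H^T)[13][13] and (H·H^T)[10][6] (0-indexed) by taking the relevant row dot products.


Row 6 of H: [1, 1, 1, -1, -1, 1, 1, 1, 1, 1, -1, 1, 1, 1, 1, -1].
Row 10 of H: [-1, 1, 1, -1, 1, -1, -1, -1, -1, -1, 1, -1, 1, 1, 1, -1].
Row 13 of H: [-1, 1, 1, 1, 1, 1, 1, -1, 1, -1, 1, 1, 1, -1, -1, -1].
(H·H^T)[13][13] = Σ_j H[13][j]·H[13][j] = (-1)² + (1)² + (1)² + (1)² + (1)² + (1)² + (1)² + (-1)² + (1)² + (-1)² + (1)² + (1)² + (1)² + (-1)² + (-1)² + (-1)² = 1 + 1 + 1 + 1 + 1 + 1 + 1 + 1 + 1 + 1 + 1 + 1 + 1 + 1 + 1 + 1 = 16.
(H·H^T)[10][6] = Σ_j H[10][j]·H[6][j] = (-1)·(1) + (1)·(1) + (1)·(1) + (-1)·(-1) + (1)·(-1) + (-1)·(1) + (-1)·(1) + (-1)·(1) + (-1)·(1) + (-1)·(1) + (1)·(-1) + (-1)·(1) + (1)·(1) + (1)·(1) + (1)·(1) + (-1)·(-1) = -1 + 1 + 1 + 1 + -1 + -1 + -1 + -1 + -1 + -1 + -1 + -1 + 1 + 1 + 1 + 1 = -2.
Rows 10 and 6 are not orthogonal (dot product = -2 ≠ 0), so H is not a Hadamard matrix.

(13,13) entry = 16; (10,6) entry = -2.


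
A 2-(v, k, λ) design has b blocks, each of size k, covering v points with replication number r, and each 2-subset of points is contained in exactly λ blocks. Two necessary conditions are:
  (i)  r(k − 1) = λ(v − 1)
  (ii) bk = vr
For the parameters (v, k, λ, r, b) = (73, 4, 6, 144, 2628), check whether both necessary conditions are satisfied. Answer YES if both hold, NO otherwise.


Condition (i): r(k − 1) = 144·3 = 432; λ(v − 1) = 6·72 = 432. Match? YES.
Condition (ii): bk = 2628·4 = 10512; vr = 73·144 = 10512. Match? YES.
Both conditions hold? YES.

YES


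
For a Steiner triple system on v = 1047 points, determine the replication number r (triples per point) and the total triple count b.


An STS(v) is a 2-(v, 3, 1) BIBD: block size k = 3, λ = 1.
Replication: r(k − 1) = λ(v − 1) ⇒ r·2 = 1047 − 1 = 1046 ⇒ r = 523.
Block count: bk = vr ⇒ b·3 = 1047·523 = 547581 ⇒ b = 182527.

r = 523, b = 182527.


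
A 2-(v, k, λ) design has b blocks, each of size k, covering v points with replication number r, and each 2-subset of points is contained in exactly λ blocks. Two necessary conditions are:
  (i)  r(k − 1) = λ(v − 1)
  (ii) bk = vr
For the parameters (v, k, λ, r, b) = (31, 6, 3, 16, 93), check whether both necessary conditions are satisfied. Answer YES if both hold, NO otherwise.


Condition (i): r(k − 1) = 16·5 = 80; λ(v − 1) = 3·30 = 90. Match? NO.
Condition (ii): bk = 93·6 = 558; vr = 31·16 = 496. Match? NO.
Both conditions hold? NO.

NO


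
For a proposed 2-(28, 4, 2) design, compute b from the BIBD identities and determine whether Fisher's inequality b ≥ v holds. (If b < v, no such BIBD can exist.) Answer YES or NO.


r = λ(v − 1)/(k − 1) = 2·27/3 = 18.
b = vr/k = 28·18/4 = 126.
Fisher's inequality: b ≥ v ⇔ 126 ≥ 28? YES.

YES


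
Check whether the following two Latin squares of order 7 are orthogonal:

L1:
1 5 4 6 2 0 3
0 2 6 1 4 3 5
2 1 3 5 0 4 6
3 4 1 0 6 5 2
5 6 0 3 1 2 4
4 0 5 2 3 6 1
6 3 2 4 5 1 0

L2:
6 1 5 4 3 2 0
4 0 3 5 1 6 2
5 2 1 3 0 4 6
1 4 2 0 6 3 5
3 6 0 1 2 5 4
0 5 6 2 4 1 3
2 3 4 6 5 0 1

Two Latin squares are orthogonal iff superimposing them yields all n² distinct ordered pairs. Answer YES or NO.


Form the n² = 49 superimposed pairs (L1[i][j], L2[i][j]), row by row (rows and columns indexed from 0):
row 0: (1,6) (5,1) (4,5) (6,4) (2,3) (0,2) (3,0)
row 1: (0,4) (2,0) (6,3) (1,5) (4,1) (3,6) (5,2)
row 2: (2,5) (1,2) (3,1) (5,3) (0,0) (4,4) (6,6)
row 3: (3,1) (4,4) (1,2) (0,0) (6,6) (5,3) (2,5)
row 4: (5,3) (6,6) (0,0) (3,1) (1,2) (2,5) (4,4)
row 5: (4,0) (0,5) (5,6) (2,2) (3,4) (6,1) (1,3)
row 6: (6,2) (3,3) (2,4) (4,6) (5,5) (1,0) (0,1)
Orthogonality requires all 49 pairs distinct.
But the pair (3,1) repeats: cell (2,2) has L1 = 3, L2 = 1, and cell (3,0) has L1 = 3, L2 = 1.
A repeated pair means some other pair never occurs (only 35 distinct pairs out of 49), so the squares are not orthogonal.
Conclusion: NO.

NO


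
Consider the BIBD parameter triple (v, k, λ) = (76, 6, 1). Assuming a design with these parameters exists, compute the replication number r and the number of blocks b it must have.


Any 2-(v, k, λ) BIBD satisfies two necessary conditions:
  (i)  Each point sits in r blocks, and counting incidences through any fixed point gives r(k − 1) = λ(v − 1), so r = λ(v − 1)/(k − 1).
  (ii) Total incidences bk = vr, so b = vr/k.
Step 1: r = λ(v − 1)/(k − 1) = 1·(76 − 1)/(6 − 1) = 1·75/5 = 75/5 = 15.
Step 2: b = vr/k = 76·15/6 = 1140/6 = 190.
Check integrality: r = 15 ∈ Z ✓, b = 190 ∈ Z ✓.
(These identities are necessary conditions: they determine r and b for any design with these parameters, but do not by themselves prove that one exists.)

r = 15, b = 190.


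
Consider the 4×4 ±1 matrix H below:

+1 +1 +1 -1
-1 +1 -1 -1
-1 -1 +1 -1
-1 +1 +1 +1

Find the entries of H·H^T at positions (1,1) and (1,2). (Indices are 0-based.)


Row 1 of H: [-1, 1, -1, -1].
Row 2 of H: [-1, -1, 1, -1].
(H·H^T)[1][1] = Σ_j H[1][j]·H[1][j] = (-1)² + (1)² + (-1)² + (-1)² = 1 + 1 + 1 + 1 = 4.
(H·H^T)[1][2] = Σ_j H[1][j]·H[2][j] = (-1)·(-1) + (1)·(-1) + (-1)·(1) + (-1)·(-1) = 1 + -1 + -1 + 1 = 0.
So rows 1 and 2 are orthogonal; the diagonal entry equals n = 4.

(1,1) entry = 4; (1,2) entry = 0.


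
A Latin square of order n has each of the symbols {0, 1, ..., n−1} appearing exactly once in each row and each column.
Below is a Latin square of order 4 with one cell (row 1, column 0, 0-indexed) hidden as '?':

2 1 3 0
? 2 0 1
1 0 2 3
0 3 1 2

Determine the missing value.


Row 1 contains symbols [0, 1, 2] — missing [3].
Column 0 contains symbols [0, 1, 2] — missing [3].
The missing symbol must appear in both missing sets; intersection = [3].
Therefore the hidden value is 3.

Missing value = 3.


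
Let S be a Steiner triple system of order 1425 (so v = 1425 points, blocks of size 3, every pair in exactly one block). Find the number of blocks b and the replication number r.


An STS(v) is a 2-(v, 3, 1) BIBD: block size k = 3, λ = 1.
Replication: r(k − 1) = λ(v − 1) ⇒ r·2 = 1425 − 1 = 1424 ⇒ r = 712.
Block count: b = v(v − 1)/6 = 1425·1424/6 = 2029200/6 = 338200.

r = 712, b = 338200.


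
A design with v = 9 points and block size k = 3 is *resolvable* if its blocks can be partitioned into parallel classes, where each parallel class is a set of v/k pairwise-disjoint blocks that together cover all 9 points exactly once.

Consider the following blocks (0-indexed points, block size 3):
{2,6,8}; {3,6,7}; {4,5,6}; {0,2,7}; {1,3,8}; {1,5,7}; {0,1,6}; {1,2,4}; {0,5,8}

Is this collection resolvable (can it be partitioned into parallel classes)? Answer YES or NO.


v = 9, block size k = 3, number of blocks = 9.
For resolvability, blocks must partition into parallel classes of size v/k = 3.
Total blocks must therefore be a multiple of 3: 9 = 3·3 + 0 ⇒ divisible ✓.
Consider block {2,6,8}. The only other block(s) in the collection disjoint from it are {1,5,7} — just 1 block(s). Any parallel class containing {2,6,8} would need 2 other blocks each disjoint from it, so no parallel class of size 3 can contain {2,6,8}.
Since every block must belong to some parallel class in a resolution, the collection cannot be partitioned into parallel classes.
Resolvable? NO.

NO


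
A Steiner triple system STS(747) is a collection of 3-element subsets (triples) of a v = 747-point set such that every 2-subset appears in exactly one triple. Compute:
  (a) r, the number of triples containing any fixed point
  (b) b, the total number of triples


An STS(v) is a 2-(v, 3, 1) BIBD: block size k = 3, λ = 1.
Replication: r(k − 1) = λ(v − 1) ⇒ r·2 = 747 − 1 = 746 ⇒ r = 373.
Block count: bk = vr ⇒ b·3 = 747·373 = 278631 ⇒ b = 92877.

r = 373, b = 92877.


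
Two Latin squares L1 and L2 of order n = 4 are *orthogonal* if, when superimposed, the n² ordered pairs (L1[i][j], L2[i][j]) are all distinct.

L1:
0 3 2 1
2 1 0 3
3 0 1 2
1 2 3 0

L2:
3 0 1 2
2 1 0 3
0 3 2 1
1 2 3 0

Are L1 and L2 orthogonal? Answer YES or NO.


Form the n² = 16 superimposed pairs (L1[i][j], L2[i][j]), row by row (rows and columns indexed from 0):
row 0: (0,3) (3,0) (2,1) (1,2)
row 1: (2,2) (1,1) (0,0) (3,3)
row 2: (3,0) (0,3) (1,2) (2,1)
row 3: (1,1) (2,2) (3,3) (0,0)
Orthogonality requires all 16 pairs distinct.
But the pair (3,0) repeats: cell (0,1) has L1 = 3, L2 = 0, and cell (2,0) has L1 = 3, L2 = 0.
A repeated pair means some other pair never occurs (only 8 distinct pairs out of 16), so the squares are not orthogonal.
Conclusion: NO.

NO


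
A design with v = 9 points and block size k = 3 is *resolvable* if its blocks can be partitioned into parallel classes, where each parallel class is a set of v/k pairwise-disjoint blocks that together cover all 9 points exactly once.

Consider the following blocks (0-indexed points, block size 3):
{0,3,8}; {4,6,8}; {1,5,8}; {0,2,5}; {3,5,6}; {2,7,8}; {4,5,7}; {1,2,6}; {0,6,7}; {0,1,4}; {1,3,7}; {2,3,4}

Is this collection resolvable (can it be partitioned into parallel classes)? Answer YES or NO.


v = 9, block size k = 3, number of blocks = 12.
For resolvability, blocks must partition into parallel classes of size v/k = 3.
Total blocks must therefore be a multiple of 3: 12 = 3·4 + 0 ⇒ divisible ✓.
Greedy packing gives 4 candidate class(es). Each should be a full parallel class (size 3, covers all 9 points).
  Class 1 (3 blocks): {0,3,8}; {4,5,7}; {1,2,6}. Points covered: [0, 1, 2, 3, 4, 5, 6, 7, 8].
  Class 2 (3 blocks): {4,6,8}; {0,2,5}; {1,3,7}. Points covered: [0, 1, 2, 3, 4, 5, 6, 7, 8].
  Class 3 (3 blocks): {1,5,8}; {0,6,7}; {2,3,4}. Points covered: [0, 1, 2, 3, 4, 5, 6, 7, 8].
  Class 4 (3 blocks): {3,5,6}; {2,7,8}; {0,1,4}. Points covered: [0, 1, 2, 3, 4, 5, 6, 7, 8].
All classes full (size 3)? YES. All classes cover every point? YES.
Resolvable? YES.

YES


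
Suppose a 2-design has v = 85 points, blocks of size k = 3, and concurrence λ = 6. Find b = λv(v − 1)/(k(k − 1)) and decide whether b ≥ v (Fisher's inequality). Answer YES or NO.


r = λ(v − 1)/(k − 1) = 6·84/2 = 252.
b = vr/k = 85·252/3 = 7140.
Fisher's inequality: b ≥ v ⇔ 7140 ≥ 85? YES.

YES


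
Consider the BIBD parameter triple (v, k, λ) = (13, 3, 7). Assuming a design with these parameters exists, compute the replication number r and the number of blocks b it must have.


Any 2-(v, k, λ) BIBD satisfies two necessary conditions:
  (i)  Each point sits in r blocks, and counting incidences through any fixed point gives r(k − 1) = λ(v − 1), so r = λ(v − 1)/(k − 1).
  (ii) Total incidences bk = vr, so b = vr/k.
Step 1: r = λ(v − 1)/(k − 1) = 7·(13 − 1)/(3 − 1) = 7·12/2 = 84/2 = 42.
Step 2: b = vr/k = 13·42/3 = 546/3 = 182.
Check integrality: r = 42 ∈ Z ✓, b = 182 ∈ Z ✓.
(These identities are necessary conditions: they determine r and b for any design with these parameters, but do not by themselves prove that one exists.)

r = 42, b = 182.


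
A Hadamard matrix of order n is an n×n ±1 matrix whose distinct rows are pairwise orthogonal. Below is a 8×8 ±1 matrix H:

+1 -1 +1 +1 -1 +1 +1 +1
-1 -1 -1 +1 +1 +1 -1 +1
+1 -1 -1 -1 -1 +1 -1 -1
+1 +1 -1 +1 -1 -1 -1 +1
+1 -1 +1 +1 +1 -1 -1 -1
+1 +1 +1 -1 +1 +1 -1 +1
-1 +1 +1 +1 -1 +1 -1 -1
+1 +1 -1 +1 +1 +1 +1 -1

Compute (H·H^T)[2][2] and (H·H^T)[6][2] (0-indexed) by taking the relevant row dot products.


Row 2 of H: [1, -1, -1, -1, -1, 1, -1, -1].
Row 6 of H: [-1, 1, 1, 1, -1, 1, -1, -1].
(H·H^T)[2][2] = Σ_j H[2][j]·H[2][j] = (1)² + (-1)² + (-1)² + (-1)² + (-1)² + (1)² + (-1)² + (-1)² = 1 + 1 + 1 + 1 + 1 + 1 + 1 + 1 = 8.
(H·H^T)[6][2] = Σ_j H[6][j]·H[2][j] = (-1)·(1) + (1)·(-1) + (1)·(-1) + (1)·(-1) + (-1)·(-1) + (1)·(1) + (-1)·(-1) + (-1)·(-1) = -1 + -1 + -1 + -1 + 1 + 1 + 1 + 1 = 0.
So rows 6 and 2 are orthogonal; the diagonal entry equals n = 8.

(2,2) entry = 8; (6,2) entry = 0.


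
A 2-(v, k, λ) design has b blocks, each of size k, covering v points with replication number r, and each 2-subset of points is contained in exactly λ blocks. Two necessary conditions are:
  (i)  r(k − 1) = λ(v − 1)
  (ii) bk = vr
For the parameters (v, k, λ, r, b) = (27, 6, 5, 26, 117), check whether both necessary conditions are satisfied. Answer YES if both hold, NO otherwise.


Condition (i): r(k − 1) = 26·5 = 130; λ(v − 1) = 5·26 = 130. Match? YES.
Condition (ii): bk = 117·6 = 702; vr = 27·26 = 702. Match? YES.
Both conditions hold? YES.

YES


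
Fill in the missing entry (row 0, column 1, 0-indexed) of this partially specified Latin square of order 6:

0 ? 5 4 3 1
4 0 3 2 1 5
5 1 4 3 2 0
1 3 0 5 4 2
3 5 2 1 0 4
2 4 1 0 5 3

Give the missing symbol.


Row 0 contains symbols [0, 1, 3, 4, 5] — missing [2].
Column 1 contains symbols [0, 1, 3, 4, 5] — missing [2].
The missing symbol must appear in both missing sets; intersection = [2].
Therefore the hidden value is 2.

Missing value = 2.


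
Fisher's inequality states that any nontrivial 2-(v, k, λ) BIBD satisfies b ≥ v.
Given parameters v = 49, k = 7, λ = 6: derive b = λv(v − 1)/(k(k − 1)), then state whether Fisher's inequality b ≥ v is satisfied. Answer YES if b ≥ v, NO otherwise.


r = λ(v − 1)/(k − 1) = 6·48/6 = 48.
b = vr/k = 49·48/7 = 336.
Fisher's inequality: b ≥ v ⇔ 336 ≥ 49? YES.

YES


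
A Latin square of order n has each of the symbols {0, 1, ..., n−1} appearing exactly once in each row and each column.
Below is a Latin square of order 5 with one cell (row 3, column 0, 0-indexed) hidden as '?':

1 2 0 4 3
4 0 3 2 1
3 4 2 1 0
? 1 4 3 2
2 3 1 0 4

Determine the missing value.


Row 3 contains symbols [1, 2, 3, 4] — missing [0].
Column 0 contains symbols [1, 2, 3, 4] — missing [0].
The missing symbol must appear in both missing sets; intersection = [0].
Therefore the hidden value is 0.

Missing value = 0.


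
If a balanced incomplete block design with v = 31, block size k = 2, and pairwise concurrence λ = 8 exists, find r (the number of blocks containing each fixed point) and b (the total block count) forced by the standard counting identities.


Any 2-(v, k, λ) BIBD satisfies two necessary conditions:
  (i)  Each point sits in r blocks, and counting incidences through any fixed point gives r(k − 1) = λ(v − 1), so r = λ(v − 1)/(k − 1).
  (ii) Total incidences bk = vr, so b = vr/k.
Step 1: r = λ(v − 1)/(k − 1) = 8·(31 − 1)/(2 − 1) = 8·30/1 = 240/1 = 240.
Step 2: b = vr/k = 31·240/2 = 7440/2 = 3720.
Check integrality: r = 240 ∈ Z ✓, b = 3720 ∈ Z ✓.
(These identities are necessary conditions: they determine r and b for any design with these parameters, but do not by themselves prove that one exists.)

r = 240, b = 3720.


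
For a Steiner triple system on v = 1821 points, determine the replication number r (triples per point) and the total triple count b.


An STS(v) is a 2-(v, 3, 1) BIBD: block size k = 3, λ = 1.
Replication: r(k − 1) = λ(v − 1) ⇒ r·2 = 1821 − 1 = 1820 ⇒ r = 910.
Block count: bk = vr ⇒ b·3 = 1821·910 = 1657110 ⇒ b = 552370.

r = 910, b = 552370.


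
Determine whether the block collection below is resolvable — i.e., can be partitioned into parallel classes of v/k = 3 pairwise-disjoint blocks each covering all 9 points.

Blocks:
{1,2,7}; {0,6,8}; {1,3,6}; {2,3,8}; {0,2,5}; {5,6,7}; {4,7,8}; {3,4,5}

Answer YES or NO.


v = 9, block size k = 3, number of blocks = 8.
For resolvability, blocks must partition into parallel classes of size v/k = 3.
Total blocks must therefore be a multiple of 3: 8 = 3·2 + 2 ⇒ not divisible ✗.
Resolvable? NO.

NO


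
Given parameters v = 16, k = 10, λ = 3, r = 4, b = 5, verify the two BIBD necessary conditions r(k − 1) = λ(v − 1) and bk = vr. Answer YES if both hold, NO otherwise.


Condition (i): r(k − 1) = 4·9 = 36; λ(v − 1) = 3·15 = 45. Match? NO.
Condition (ii): bk = 5·10 = 50; vr = 16·4 = 64. Match? NO.
Both conditions hold? NO.

NO


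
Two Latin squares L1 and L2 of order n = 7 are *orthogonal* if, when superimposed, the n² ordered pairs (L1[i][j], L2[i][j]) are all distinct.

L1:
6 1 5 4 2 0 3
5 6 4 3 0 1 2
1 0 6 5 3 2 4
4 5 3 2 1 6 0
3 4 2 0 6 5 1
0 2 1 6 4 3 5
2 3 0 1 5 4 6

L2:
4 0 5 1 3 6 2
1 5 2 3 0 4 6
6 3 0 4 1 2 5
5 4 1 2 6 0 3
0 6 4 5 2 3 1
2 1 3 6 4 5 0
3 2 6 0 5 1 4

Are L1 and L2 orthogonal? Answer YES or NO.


Form the n² = 49 superimposed pairs (L1[i][j], L2[i][j]), row by row (rows and columns indexed from 0):
row 0: (6,4) (1,0) (5,5) (4,1) (2,3) (0,6) (3,2)
row 1: (5,1) (6,5) (4,2) (3,3) (0,0) (1,4) (2,6)
row 2: (1,6) (0,3) (6,0) (5,4) (3,1) (2,2) (4,5)
row 3: (4,5) (5,4) (3,1) (2,2) (1,6) (6,0) (0,3)
row 4: (3,0) (4,6) (2,4) (0,5) (6,2) (5,3) (1,1)
row 5: (0,2) (2,1) (1,3) (6,6) (4,4) (3,5) (5,0)
row 6: (2,3) (3,2) (0,6) (1,0) (5,5) (4,1) (6,4)
Orthogonality requires all 49 pairs distinct.
But the pair (4,5) repeats: cell (2,6) has L1 = 4, L2 = 5, and cell (3,0) has L1 = 4, L2 = 5.
A repeated pair means some other pair never occurs (only 35 distinct pairs out of 49), so the squares are not orthogonal.
Conclusion: NO.

NO


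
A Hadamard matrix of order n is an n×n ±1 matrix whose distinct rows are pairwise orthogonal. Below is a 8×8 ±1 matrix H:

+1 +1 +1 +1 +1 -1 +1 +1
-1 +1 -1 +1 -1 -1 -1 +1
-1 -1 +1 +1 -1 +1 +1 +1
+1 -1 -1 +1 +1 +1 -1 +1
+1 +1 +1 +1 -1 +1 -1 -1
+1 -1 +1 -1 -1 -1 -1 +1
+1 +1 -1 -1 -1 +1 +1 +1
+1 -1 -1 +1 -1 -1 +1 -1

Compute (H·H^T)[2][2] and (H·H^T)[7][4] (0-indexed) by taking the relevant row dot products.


Row 2 of H: [-1, -1, 1, 1, -1, 1, 1, 1].
Row 4 of H: [1, 1, 1, 1, -1, 1, -1, -1].
Row 7 of H: [1, -1, -1, 1, -1, -1, 1, -1].
(H·H^T)[2][2] = Σ_j H[2][j]·H[2][j] = (-1)² + (-1)² + (1)² + (1)² + (-1)² + (1)² + (1)² + (1)² = 1 + 1 + 1 + 1 + 1 + 1 + 1 + 1 = 8.
(H·H^T)[7][4] = Σ_j H[7][j]·H[4][j] = (1)·(1) + (-1)·(1) + (-1)·(1) + (1)·(1) + (-1)·(-1) + (-1)·(1) + (1)·(-1) + (-1)·(-1) = 1 + -1 + -1 + 1 + 1 + -1 + -1 + 1 = 0.
So rows 7 and 4 are orthogonal; the diagonal entry equals n = 8.

(2,2) entry = 8; (7,4) entry = 0.


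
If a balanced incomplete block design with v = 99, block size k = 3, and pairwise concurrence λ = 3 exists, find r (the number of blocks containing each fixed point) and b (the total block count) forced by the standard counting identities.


Any 2-(v, k, λ) BIBD satisfies two necessary conditions:
  (i)  Each point sits in r blocks, and counting incidences through any fixed point gives r(k − 1) = λ(v − 1), so r = λ(v − 1)/(k − 1).
  (ii) Total incidences bk = vr, so b = vr/k.
Step 1: r = λ(v − 1)/(k − 1) = 3·(99 − 1)/(3 − 1) = 3·98/2 = 294/2 = 147.
Step 2: b = vr/k = 99·147/3 = 14553/3 = 4851.
Check integrality: r = 147 ∈ Z ✓, b = 4851 ∈ Z ✓.
(These identities are necessary conditions: they determine r and b for any design with these parameters, but do not by themselves prove that one exists.)

r = 147, b = 4851.


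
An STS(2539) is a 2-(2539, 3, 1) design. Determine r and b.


An STS(v) is a 2-(v, 3, 1) BIBD: block size k = 3, λ = 1.
Replication: r(k − 1) = λ(v − 1) ⇒ r·2 = 2539 − 1 = 2538 ⇒ r = 1269.
Block count: bk = vr ⇒ b·3 = 2539·1269 = 3221991 ⇒ b = 1073997.
(Check via b = v(v − 1)/6 = 2539·2538/6 = 6443982/6 = 1073997.)

r = 1269, b = 1073997.


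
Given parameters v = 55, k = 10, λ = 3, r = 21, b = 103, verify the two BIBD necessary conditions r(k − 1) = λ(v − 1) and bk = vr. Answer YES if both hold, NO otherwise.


Condition (i): r(k − 1) = 21·9 = 189; λ(v − 1) = 3·54 = 162. Match? NO.
Condition (ii): bk = 103·10 = 1030; vr = 55·21 = 1155. Match? NO.
Both conditions hold? NO.

NO


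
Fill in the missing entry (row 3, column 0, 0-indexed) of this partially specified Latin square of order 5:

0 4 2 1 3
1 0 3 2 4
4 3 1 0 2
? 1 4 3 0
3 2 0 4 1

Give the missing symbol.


Row 3 contains symbols [0, 1, 3, 4] — missing [2].
Column 0 contains symbols [0, 1, 3, 4] — missing [2].
The missing symbol must appear in both missing sets; intersection = [2].
Therefore the hidden value is 2.

Missing value = 2.


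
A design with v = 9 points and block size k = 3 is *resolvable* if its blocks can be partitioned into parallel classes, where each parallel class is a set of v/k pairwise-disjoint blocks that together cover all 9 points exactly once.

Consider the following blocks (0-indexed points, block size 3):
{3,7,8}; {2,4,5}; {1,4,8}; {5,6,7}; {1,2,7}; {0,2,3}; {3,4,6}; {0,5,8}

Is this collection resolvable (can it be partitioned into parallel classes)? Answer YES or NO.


v = 9, block size k = 3, number of blocks = 8.
For resolvability, blocks must partition into parallel classes of size v/k = 3.
Total blocks must therefore be a multiple of 3: 8 = 3·2 + 2 ⇒ not divisible ✗.
Resolvable? NO.

NO


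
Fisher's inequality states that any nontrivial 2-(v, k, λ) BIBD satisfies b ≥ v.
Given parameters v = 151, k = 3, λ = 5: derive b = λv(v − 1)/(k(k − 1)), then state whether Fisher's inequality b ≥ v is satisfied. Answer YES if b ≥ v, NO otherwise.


b = λv(v − 1)/(k(k − 1)) = 5·151·150/(3·2) = 113250/6 = 18875.
Compare with v = 151: b ≥ v, so Fisher's inequality holds.

YES


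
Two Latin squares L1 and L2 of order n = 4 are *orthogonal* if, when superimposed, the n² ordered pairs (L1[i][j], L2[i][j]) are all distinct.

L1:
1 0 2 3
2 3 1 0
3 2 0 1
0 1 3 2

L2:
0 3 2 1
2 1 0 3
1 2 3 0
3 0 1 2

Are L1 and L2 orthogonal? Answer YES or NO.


Form the n² = 16 superimposed pairs (L1[i][j], L2[i][j]), row by row (rows and columns indexed from 0):
row 0: (1,0) (0,3) (2,2) (3,1)
row 1: (2,2) (3,1) (1,0) (0,3)
row 2: (3,1) (2,2) (0,3) (1,0)
row 3: (0,3) (1,0) (3,1) (2,2)
Orthogonality requires all 16 pairs distinct.
But the pair (2,2) repeats: cell (0,2) has L1 = 2, L2 = 2, and cell (1,0) has L1 = 2, L2 = 2.
A repeated pair means some other pair never occurs (only 4 distinct pairs out of 16), so the squares are not orthogonal.
Conclusion: NO.

NO


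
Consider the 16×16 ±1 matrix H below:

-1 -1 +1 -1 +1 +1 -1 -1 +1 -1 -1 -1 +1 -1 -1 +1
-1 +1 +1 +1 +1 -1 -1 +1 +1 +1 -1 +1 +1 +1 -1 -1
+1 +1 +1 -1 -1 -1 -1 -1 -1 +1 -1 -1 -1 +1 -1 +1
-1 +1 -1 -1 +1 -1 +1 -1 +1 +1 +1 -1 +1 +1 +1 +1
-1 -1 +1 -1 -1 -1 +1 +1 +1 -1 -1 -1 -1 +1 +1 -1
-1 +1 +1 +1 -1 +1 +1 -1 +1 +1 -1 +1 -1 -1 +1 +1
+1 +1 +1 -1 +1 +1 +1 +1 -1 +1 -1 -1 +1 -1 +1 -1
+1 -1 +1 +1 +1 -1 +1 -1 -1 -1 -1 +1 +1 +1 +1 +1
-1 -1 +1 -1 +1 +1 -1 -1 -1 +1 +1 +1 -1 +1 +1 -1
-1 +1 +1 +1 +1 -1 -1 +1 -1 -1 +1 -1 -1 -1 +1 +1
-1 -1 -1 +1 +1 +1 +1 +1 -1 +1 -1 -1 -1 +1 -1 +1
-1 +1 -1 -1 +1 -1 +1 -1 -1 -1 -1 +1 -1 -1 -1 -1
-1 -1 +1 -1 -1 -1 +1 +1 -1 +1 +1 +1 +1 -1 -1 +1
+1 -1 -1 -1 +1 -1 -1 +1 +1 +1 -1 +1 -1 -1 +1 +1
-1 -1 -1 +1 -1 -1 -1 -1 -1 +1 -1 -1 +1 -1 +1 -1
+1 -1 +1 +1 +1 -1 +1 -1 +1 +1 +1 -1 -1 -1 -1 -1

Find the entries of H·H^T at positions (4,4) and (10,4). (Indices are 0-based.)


Row 4 of H: [-1, -1, 1, -1, -1, -1, 1, 1, 1, -1, -1, -1, -1, 1, 1, -1].
Row 10 of H: [-1, -1, -1, 1, 1, 1, 1, 1, -1, 1, -1, -1, -1, 1, -1, 1].
(H·H^T)[4][4] = Σ_j H[4][j]·H[4][j] = (-1)² + (-1)² + (1)² + (-1)² + (-1)² + (-1)² + (1)² + (1)² + (1)² + (-1)² + (-1)² + (-1)² + (-1)² + (1)² + (1)² + (-1)² = 1 + 1 + 1 + 1 + 1 + 1 + 1 + 1 + 1 + 1 + 1 + 1 + 1 + 1 + 1 + 1 = 16.
(H·H^T)[10][4] = Σ_j H[10][j]·H[4][j] = (-1)·(-1) + (-1)·(-1) + (-1)·(1) + (1)·(-1) + (1)·(-1) + (1)·(-1) + (1)·(1) + (1)·(1) + (-1)·(1) + (1)·(-1) + (-1)·(-1) + (-1)·(-1) + (-1)·(-1) + (1)·(1) + (-1)·(1) + (1)·(-1) = 1 + 1 + -1 + -1 + -1 + -1 + 1 + 1 + -1 + -1 + 1 + 1 + 1 + 1 + -1 + -1 = 0.
So rows 10 and 4 are orthogonal; the diagonal entry equals n = 16.

(4,4) entry = 16; (10,4) entry = 0.


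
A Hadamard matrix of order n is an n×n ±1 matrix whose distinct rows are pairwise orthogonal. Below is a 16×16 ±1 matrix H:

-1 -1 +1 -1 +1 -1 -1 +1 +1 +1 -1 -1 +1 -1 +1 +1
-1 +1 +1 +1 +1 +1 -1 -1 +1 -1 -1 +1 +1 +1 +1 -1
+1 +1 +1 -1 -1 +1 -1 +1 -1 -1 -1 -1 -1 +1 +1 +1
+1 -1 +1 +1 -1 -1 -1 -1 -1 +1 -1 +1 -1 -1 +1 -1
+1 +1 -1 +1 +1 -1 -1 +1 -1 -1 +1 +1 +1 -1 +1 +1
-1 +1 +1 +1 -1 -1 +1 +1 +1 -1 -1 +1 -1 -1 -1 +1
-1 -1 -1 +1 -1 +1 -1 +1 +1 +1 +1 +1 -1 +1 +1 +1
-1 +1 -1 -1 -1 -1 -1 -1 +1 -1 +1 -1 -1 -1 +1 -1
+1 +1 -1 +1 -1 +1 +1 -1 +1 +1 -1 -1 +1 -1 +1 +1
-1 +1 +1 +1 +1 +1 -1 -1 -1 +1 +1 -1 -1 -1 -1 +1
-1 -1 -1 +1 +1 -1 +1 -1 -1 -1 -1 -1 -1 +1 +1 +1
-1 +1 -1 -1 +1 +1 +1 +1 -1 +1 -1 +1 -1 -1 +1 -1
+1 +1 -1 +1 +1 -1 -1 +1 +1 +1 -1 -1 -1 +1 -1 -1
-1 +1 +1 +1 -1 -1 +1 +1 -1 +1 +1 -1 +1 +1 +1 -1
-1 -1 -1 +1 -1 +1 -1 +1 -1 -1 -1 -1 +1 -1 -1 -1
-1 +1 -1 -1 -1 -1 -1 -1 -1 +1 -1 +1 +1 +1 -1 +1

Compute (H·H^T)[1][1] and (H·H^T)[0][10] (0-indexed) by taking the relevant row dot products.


Row 0 of H: [-1, -1, 1, -1, 1, -1, -1, 1, 1, 1, -1, -1, 1, -1, 1, 1].
Row 1 of H: [-1, 1, 1, 1, 1, 1, -1, -1, 1, -1, -1, 1, 1, 1, 1, -1].
Row 10 of H: [-1, -1, -1, 1, 1, -1, 1, -1, -1, -1, -1, -1, -1, 1, 1, 1].
(H·H^T)[1][1] = Σ_j H[1][j]·H[1][j] = (-1)² + (1)² + (1)² + (1)² + (1)² + (1)² + (-1)² + (-1)² + (1)² + (-1)² + (-1)² + (1)² + (1)² + (1)² + (1)² + (-1)² = 1 + 1 + 1 + 1 + 1 + 1 + 1 + 1 + 1 + 1 + 1 + 1 + 1 + 1 + 1 + 1 = 16.
(H·H^T)[0][10] = Σ_j H[0][j]·H[10][j] = (-1)·(-1) + (-1)·(-1) + (1)·(-1) + (-1)·(1) + (1)·(1) + (-1)·(-1) + (-1)·(1) + (1)·(-1) + (1)·(-1) + (1)·(-1) + (-1)·(-1) + (-1)·(-1) + (1)·(-1) + (-1)·(1) + (1)·(1) + (1)·(1) = 1 + 1 + -1 + -1 + 1 + 1 + -1 + -1 + -1 + -1 + 1 + 1 + -1 + -1 + 1 + 1 = 0.
So rows 0 and 10 are orthogonal; the diagonal entry equals n = 16.

(1,1) entry = 16; (0,10) entry = 0.
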